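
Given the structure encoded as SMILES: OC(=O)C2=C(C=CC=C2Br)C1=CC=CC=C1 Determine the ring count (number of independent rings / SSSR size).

In SMILES, each pair of matching ring-closure digits denotes one ring-closing bond; the number of such bonds equals the number of independent rings.
Ring-closure bonds here: 2.

2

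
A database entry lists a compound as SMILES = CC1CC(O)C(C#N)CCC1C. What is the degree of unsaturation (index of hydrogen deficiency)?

Degree of unsaturation = (number of rings) + (number of π bonds).
Ring closures in the SMILES: 1.
π bonds: 1 triple bond (each 2 DoU) → 2 DoU from unsaturation.
Total DoU = 1 + 2 = 3.

3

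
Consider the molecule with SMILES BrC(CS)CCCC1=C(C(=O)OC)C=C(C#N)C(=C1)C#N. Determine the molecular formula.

Walk through each heavy atom and fill implicit hydrogens from standard valence (C 4, N 3, O 2, S 2, halogen 1):
  atom 1: Br (halogen, monovalent) → 0 H
  atom 2: C, bond orders sum to 3 (valence 4) → 1 H
  atom 3: C, bond orders sum to 2 (valence 4) → 2 H
  atom 4: S, bond orders sum to 1 (valence 2) → 1 H
  atom 5: C, bond orders sum to 2 (valence 4) → 2 H
  atom 6: C, bond orders sum to 2 (valence 4) → 2 H
  atom 7: C, bond orders sum to 2 (valence 4) → 2 H
  atom 8: C, bond orders sum to 4 (valence 4) → 0 H
  atom 9: C, bond orders sum to 4 (valence 4) → 0 H
  atom 10: C, bond orders sum to 4 (valence 4) → 0 H
  atom 11: O, bond orders sum to 2 (valence 2) → 0 H
  atom 12: O, bond orders sum to 2 (valence 2) → 0 H
  atom 13: C, bond orders sum to 1 (valence 4) → 3 H
  atom 14: C, bond orders sum to 3 (valence 4) → 1 H
  atom 15: C, bond orders sum to 4 (valence 4) → 0 H
  atom 16: C, bond orders sum to 4 (valence 4) → 0 H
  atom 17: N, bond orders sum to 3 (valence 3) → 0 H
  atom 18: C, bond orders sum to 4 (valence 4) → 0 H
  atom 19: C, bond orders sum to 3 (valence 4) → 1 H
  atom 20: C, bond orders sum to 4 (valence 4) → 0 H
  atom 21: N, bond orders sum to 3 (valence 3) → 0 H
Totals → C:15, H:15, Br:1, N:2, O:2, S:1.
In Hill order: C15H15BrN2O2S.

C15H15BrN2O2S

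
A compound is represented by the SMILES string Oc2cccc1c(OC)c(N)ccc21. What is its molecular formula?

Walk through each heavy atom and fill implicit hydrogens from standard valence (C 4, N 3, O 2, S 2, halogen 1); for lowercase aromatic atoms, an aromatic c carries 1 H when it has two neighbours and 0 H with three, and aromatic n carries 0 H:
  atom 1: O, bond orders sum to 1 (valence 2) → 1 H
  atom 2: aromatic c, 3 neighbours → 0 H
  atom 3: aromatic c, 2 neighbours → 1 H
  atom 4: aromatic c, 2 neighbours → 1 H
  atom 5: aromatic c, 2 neighbours → 1 H
  atom 6: aromatic c, 3 neighbours → 0 H
  atom 7: aromatic c, 3 neighbours → 0 H
  atom 8: O, bond orders sum to 2 (valence 2) → 0 H
  atom 9: C, bond orders sum to 1 (valence 4) → 3 H
  atom 10: aromatic c, 3 neighbours → 0 H
  atom 11: N, bond orders sum to 1 (valence 3) → 2 H
  atom 12: aromatic c, 2 neighbours → 1 H
  atom 13: aromatic c, 2 neighbours → 1 H
  atom 14: aromatic c, 3 neighbours → 0 H
Totals → C:11, H:11, N:1, O:2.

C11H11NO2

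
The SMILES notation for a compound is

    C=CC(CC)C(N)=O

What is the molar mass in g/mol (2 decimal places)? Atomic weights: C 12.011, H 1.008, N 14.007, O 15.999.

113.16 g/mol

First, the molecular formula is C6H11NO (counting implicit H from valence).
  C: 6 × 12.011 = 72.066
  H: 11 × 1.008 = 11.088
  N: 1 × 14.007 = 14.007
  O: 1 × 15.999 = 15.999
Sum: 6×12.011 + 11×1.008 + 1×14.007 + 1×15.999 = 113.160 → 113.16 g/mol.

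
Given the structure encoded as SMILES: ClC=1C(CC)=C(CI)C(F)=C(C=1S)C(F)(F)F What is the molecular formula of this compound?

C10H8ClF4IS

Walk through each heavy atom and fill implicit hydrogens from standard valence (C 4, N 3, O 2, S 2, halogen 1):
  atom 1: Cl (halogen, monovalent) → 0 H
  atom 2: C, bond orders sum to 4 (valence 4) → 0 H
  atom 3: C, bond orders sum to 4 (valence 4) → 0 H
  atom 4: C, bond orders sum to 2 (valence 4) → 2 H
  atom 5: C, bond orders sum to 1 (valence 4) → 3 H
  atom 6: C, bond orders sum to 4 (valence 4) → 0 H
  atom 7: C, bond orders sum to 2 (valence 4) → 2 H
  atom 8: I (halogen, monovalent) → 0 H
  atom 9: C, bond orders sum to 4 (valence 4) → 0 H
  atom 10: F (halogen, monovalent) → 0 H
  atom 11: C, bond orders sum to 4 (valence 4) → 0 H
  atom 12: C, bond orders sum to 4 (valence 4) → 0 H
  atom 13: S, bond orders sum to 1 (valence 2) → 1 H
  atom 14: C, bond orders sum to 4 (valence 4) → 0 H
  atom 15: F (halogen, monovalent) → 0 H
  atom 16: F (halogen, monovalent) → 0 H
  atom 17: F (halogen, monovalent) → 0 H
Totals → C:10, H:8, Cl:1, F:4, I:1, S:1.
In Hill order: C10H8ClF4IS.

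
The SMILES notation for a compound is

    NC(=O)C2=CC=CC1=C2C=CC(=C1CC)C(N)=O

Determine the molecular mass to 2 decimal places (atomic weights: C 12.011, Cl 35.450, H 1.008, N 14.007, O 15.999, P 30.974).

First, the molecular formula is C14H14N2O2 (counting implicit H from valence).
  C: 14 × 12.011 = 168.154
  H: 14 × 1.008 = 14.112
  N: 2 × 14.007 = 28.014
  O: 2 × 15.999 = 31.998
Sum: 14×12.011 + 14×1.008 + 2×14.007 + 2×15.999 = 242.278 → 242.28 g/mol.

242.28 g/mol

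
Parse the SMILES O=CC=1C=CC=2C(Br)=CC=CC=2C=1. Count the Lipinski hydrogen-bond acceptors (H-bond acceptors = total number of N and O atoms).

N atoms: 0; O atoms: 1.
Lipinski HBA = 0 + 1 = 1.

1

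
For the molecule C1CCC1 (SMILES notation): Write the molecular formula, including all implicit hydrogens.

C4H8

Walk through each heavy atom and fill implicit hydrogens from standard valence (C 4, N 3, O 2, S 2, halogen 1):
  atom 1: C, bond orders sum to 2 (valence 4) → 2 H
  atom 2: C, bond orders sum to 2 (valence 4) → 2 H
  atom 3: C, bond orders sum to 2 (valence 4) → 2 H
  atom 4: C, bond orders sum to 2 (valence 4) → 2 H
Totals → C:4, H:8.
In Hill order: C4H8.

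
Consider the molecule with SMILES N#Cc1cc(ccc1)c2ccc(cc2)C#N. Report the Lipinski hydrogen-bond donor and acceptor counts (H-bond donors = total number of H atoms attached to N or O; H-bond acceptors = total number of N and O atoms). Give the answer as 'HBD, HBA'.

Donors: find every N or O and count the H atoms it carries.
  atom 1 (N): bond orders sum to 3 → 0 H
  atom 16 (N): bond orders sum to 3 → 0 H
Lipinski HBD = 0.
Acceptors: N atoms = 2, O atoms = 0 → HBA = 2.

0, 2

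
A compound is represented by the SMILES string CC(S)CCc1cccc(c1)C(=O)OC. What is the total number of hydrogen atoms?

16

Walk through each heavy atom and fill implicit hydrogens from standard valence (C 4, N 3, O 2, S 2, halogen 1); for lowercase aromatic atoms, an aromatic c carries 1 H when it has two neighbours and 0 H with three, and aromatic n carries 0 H:
  atom 1: C, bond orders sum to 1 (valence 4) → 3 H
  atom 2: C, bond orders sum to 3 (valence 4) → 1 H
  atom 3: S, bond orders sum to 1 (valence 2) → 1 H
  atom 4: C, bond orders sum to 2 (valence 4) → 2 H
  atom 5: C, bond orders sum to 2 (valence 4) → 2 H
  atom 6: aromatic c, 3 neighbours → 0 H
  atom 7: aromatic c, 2 neighbours → 1 H
  atom 8: aromatic c, 2 neighbours → 1 H
  atom 9: aromatic c, 2 neighbours → 1 H
  atom 10: aromatic c, 3 neighbours → 0 H
  atom 11: aromatic c, 2 neighbours → 1 H
  atom 12: C, bond orders sum to 4 (valence 4) → 0 H
  atom 13: O, bond orders sum to 2 (valence 2) → 0 H
  atom 14: O, bond orders sum to 2 (valence 2) → 0 H
  atom 15: C, bond orders sum to 1 (valence 4) → 3 H
Total hydrogens: 16.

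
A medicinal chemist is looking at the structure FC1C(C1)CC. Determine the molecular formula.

C5H9F

Walk through each heavy atom and fill implicit hydrogens from standard valence (C 4, N 3, O 2, S 2, halogen 1):
  atom 1: F (halogen, monovalent) → 0 H
  atom 2: C, bond orders sum to 3 (valence 4) → 1 H
  atom 3: C, bond orders sum to 3 (valence 4) → 1 H
  atom 4: C, bond orders sum to 2 (valence 4) → 2 H
  atom 5: C, bond orders sum to 2 (valence 4) → 2 H
  atom 6: C, bond orders sum to 1 (valence 4) → 3 H
Totals → C:5, H:9, F:1.
In Hill order: C5H9F.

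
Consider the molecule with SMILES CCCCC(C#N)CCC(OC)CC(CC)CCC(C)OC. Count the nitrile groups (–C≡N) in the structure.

1

The nitrile motif appears at heavy-atom position 6 in the SMILES.
Other groups present: 2 ether.
Nitrile count: 1.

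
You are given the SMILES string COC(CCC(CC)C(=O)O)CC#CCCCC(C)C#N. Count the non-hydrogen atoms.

21

Every atom symbol written in the SMILES (organic subset) is one heavy atom; implicit H are not written.
Heavy atoms by element → C:17, N:1, O:3.
Total: 21.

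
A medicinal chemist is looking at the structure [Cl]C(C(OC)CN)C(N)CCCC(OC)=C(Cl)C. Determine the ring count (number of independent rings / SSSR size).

0

In SMILES, each pair of matching ring-closure digits denotes one ring-closing bond; the number of such bonds equals the number of independent rings.
Ring-closure bonds here: 0.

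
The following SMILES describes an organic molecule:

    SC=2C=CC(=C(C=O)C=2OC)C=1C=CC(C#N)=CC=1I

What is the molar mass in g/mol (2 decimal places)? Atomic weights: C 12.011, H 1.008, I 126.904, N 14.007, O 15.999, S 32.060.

First, the molecular formula is C15H10INO2S (counting implicit H from valence).
  C: 15 × 12.011 = 180.165
  H: 10 × 1.008 = 10.080
  I: 1 × 126.904 = 126.904
  N: 1 × 14.007 = 14.007
  O: 2 × 15.999 = 31.998
  S: 1 × 32.060 = 32.060
Sum: 15×12.011 + 10×1.008 + 1×126.904 + 1×14.007 + 2×15.999 + 1×32.060 = 395.214 → 395.21 g/mol.

395.21 g/mol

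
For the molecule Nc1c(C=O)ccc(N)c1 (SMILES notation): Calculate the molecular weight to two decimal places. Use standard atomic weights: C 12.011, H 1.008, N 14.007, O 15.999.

First, the molecular formula is C7H8N2O (counting implicit H from valence).
  C: 7 × 12.011 = 84.077
  H: 8 × 1.008 = 8.064
  N: 2 × 14.007 = 28.014
  O: 1 × 15.999 = 15.999
Sum: 7×12.011 + 8×1.008 + 2×14.007 + 1×15.999 = 136.154 → 136.15 g/mol.

136.15 g/mol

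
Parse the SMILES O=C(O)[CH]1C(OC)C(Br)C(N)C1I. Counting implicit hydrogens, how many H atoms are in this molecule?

Walk through each heavy atom and fill implicit hydrogens from standard valence (C 4, N 3, O 2, S 2, halogen 1):
  atom 1: O, bond orders sum to 2 (valence 2) → 0 H
  atom 2: C, bond orders sum to 4 (valence 4) → 0 H
  atom 3: O, bond orders sum to 1 (valence 2) → 1 H
  atom 4: C with explicit H count 1
  atom 5: C, bond orders sum to 3 (valence 4) → 1 H
  atom 6: O, bond orders sum to 2 (valence 2) → 0 H
  atom 7: C, bond orders sum to 1 (valence 4) → 3 H
  atom 8: C, bond orders sum to 3 (valence 4) → 1 H
  atom 9: Br (halogen, monovalent) → 0 H
  atom 10: C, bond orders sum to 3 (valence 4) → 1 H
  atom 11: N, bond orders sum to 1 (valence 3) → 2 H
  atom 12: C, bond orders sum to 3 (valence 4) → 1 H
  atom 13: I (halogen, monovalent) → 0 H
Total hydrogens: 11.

11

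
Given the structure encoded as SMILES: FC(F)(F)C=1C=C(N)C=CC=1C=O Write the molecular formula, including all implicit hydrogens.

C8H6F3NO

Walk through each heavy atom and fill implicit hydrogens from standard valence (C 4, N 3, O 2, S 2, halogen 1):
  atom 1: F (halogen, monovalent) → 0 H
  atom 2: C, bond orders sum to 4 (valence 4) → 0 H
  atom 3: F (halogen, monovalent) → 0 H
  atom 4: F (halogen, monovalent) → 0 H
  atom 5: C, bond orders sum to 4 (valence 4) → 0 H
  atom 6: C, bond orders sum to 3 (valence 4) → 1 H
  atom 7: C, bond orders sum to 4 (valence 4) → 0 H
  atom 8: N, bond orders sum to 1 (valence 3) → 2 H
  atom 9: C, bond orders sum to 3 (valence 4) → 1 H
  atom 10: C, bond orders sum to 3 (valence 4) → 1 H
  atom 11: C, bond orders sum to 4 (valence 4) → 0 H
  atom 12: C, bond orders sum to 3 (valence 4) → 1 H
  atom 13: O, bond orders sum to 2 (valence 2) → 0 H
Totals → C:8, H:6, F:3, N:1, O:1.
In Hill order: C8H6F3NO.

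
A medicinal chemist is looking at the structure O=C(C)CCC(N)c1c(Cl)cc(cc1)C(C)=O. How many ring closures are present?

In SMILES, each pair of matching ring-closure digits denotes one ring-closing bond; the number of such bonds equals the number of independent rings.
Ring-closure bonds here: 1.

1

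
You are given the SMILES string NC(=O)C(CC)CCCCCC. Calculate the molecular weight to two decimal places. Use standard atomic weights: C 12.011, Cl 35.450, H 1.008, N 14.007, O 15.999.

171.28 g/mol

First, the molecular formula is C10H21NO (counting implicit H from valence).
  C: 10 × 12.011 = 120.110
  H: 21 × 1.008 = 21.168
  N: 1 × 14.007 = 14.007
  O: 1 × 15.999 = 15.999
Sum: 10×12.011 + 21×1.008 + 1×14.007 + 1×15.999 = 171.284 → 171.28 g/mol.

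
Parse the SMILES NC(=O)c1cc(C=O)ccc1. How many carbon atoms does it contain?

Count every carbon token in the SMILES (each C, including those in ring-closure positions and inside branches).
Carbon count: 8.

8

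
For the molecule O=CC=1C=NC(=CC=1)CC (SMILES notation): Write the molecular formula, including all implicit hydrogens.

C8H9NO

Walk through each heavy atom and fill implicit hydrogens from standard valence (C 4, N 3, O 2, S 2, halogen 1):
  atom 1: O, bond orders sum to 2 (valence 2) → 0 H
  atom 2: C, bond orders sum to 3 (valence 4) → 1 H
  atom 3: C, bond orders sum to 4 (valence 4) → 0 H
  atom 4: C, bond orders sum to 3 (valence 4) → 1 H
  atom 5: N, bond orders sum to 3 (valence 3) → 0 H
  atom 6: C, bond orders sum to 4 (valence 4) → 0 H
  atom 7: C, bond orders sum to 3 (valence 4) → 1 H
  atom 8: C, bond orders sum to 3 (valence 4) → 1 H
  atom 9: C, bond orders sum to 2 (valence 4) → 2 H
  atom 10: C, bond orders sum to 1 (valence 4) → 3 H
Totals → C:8, H:9, N:1, O:1.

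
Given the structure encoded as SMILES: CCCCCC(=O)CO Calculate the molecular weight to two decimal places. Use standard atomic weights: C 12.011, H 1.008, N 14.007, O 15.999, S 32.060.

First, the molecular formula is C7H14O2 (counting implicit H from valence).
  C: 7 × 12.011 = 84.077
  H: 14 × 1.008 = 14.112
  O: 2 × 15.999 = 31.998
Sum: 7×12.011 + 14×1.008 + 2×15.999 = 130.187 → 130.19 g/mol.

130.19 g/mol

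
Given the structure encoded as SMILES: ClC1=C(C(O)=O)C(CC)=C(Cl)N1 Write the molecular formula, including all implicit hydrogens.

Walk through each heavy atom and fill implicit hydrogens from standard valence (C 4, N 3, O 2, S 2, halogen 1):
  atom 1: Cl (halogen, monovalent) → 0 H
  atom 2: C, bond orders sum to 4 (valence 4) → 0 H
  atom 3: C, bond orders sum to 4 (valence 4) → 0 H
  atom 4: C, bond orders sum to 4 (valence 4) → 0 H
  atom 5: O, bond orders sum to 1 (valence 2) → 1 H
  atom 6: O, bond orders sum to 2 (valence 2) → 0 H
  atom 7: C, bond orders sum to 4 (valence 4) → 0 H
  atom 8: C, bond orders sum to 2 (valence 4) → 2 H
  atom 9: C, bond orders sum to 1 (valence 4) → 3 H
  atom 10: C, bond orders sum to 4 (valence 4) → 0 H
  atom 11: Cl (halogen, monovalent) → 0 H
  atom 12: N, bond orders sum to 2 (valence 3) → 1 H
Totals → C:7, H:7, Cl:2, N:1, O:2.

C7H7Cl2NO2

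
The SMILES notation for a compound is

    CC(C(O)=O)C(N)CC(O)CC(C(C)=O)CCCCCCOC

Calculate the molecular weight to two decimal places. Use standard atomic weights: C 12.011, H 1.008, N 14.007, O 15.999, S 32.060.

First, the molecular formula is C17H33NO5 (counting implicit H from valence).
  C: 17 × 12.011 = 204.187
  H: 33 × 1.008 = 33.264
  N: 1 × 14.007 = 14.007
  O: 5 × 15.999 = 79.995
Sum: 17×12.011 + 33×1.008 + 1×14.007 + 5×15.999 = 331.453 → 331.45 g/mol.

331.45 g/mol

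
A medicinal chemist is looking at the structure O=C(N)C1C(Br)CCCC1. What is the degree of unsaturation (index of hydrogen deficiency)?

Molecular formula: C7H12BrNO.
DoU = (2C + 2 + N − H − X) / 2, where X is the halogen count and O/S are ignored.
    = (2·7 + 2 + 1 − 12 − 1) / 2 = 4 / 2 = 2.

2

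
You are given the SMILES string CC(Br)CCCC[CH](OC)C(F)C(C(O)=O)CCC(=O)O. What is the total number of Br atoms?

Scan the SMILES for Br atoms (remember two-letter symbols like Cl and Br are single atoms).
Bromine count: 1.

1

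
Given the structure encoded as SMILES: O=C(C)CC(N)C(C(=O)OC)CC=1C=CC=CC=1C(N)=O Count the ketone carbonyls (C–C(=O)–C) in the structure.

The ketone motif appears at heavy-atom position 2 in the SMILES.
Other groups present: 1 amide, 1 ester, 1 primary amine.
Ketone count: 1.

1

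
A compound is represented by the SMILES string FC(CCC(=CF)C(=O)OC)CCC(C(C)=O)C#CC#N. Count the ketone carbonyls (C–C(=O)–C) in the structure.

The ketone motif appears at heavy-atom position 15 in the SMILES.
Other groups present: 1 alkene, 1 alkyne, 1 ester, 1 nitrile.
Ketone count: 1.

1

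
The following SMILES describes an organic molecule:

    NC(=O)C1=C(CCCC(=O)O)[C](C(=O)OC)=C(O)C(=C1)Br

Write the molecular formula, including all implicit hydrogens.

Walk through each heavy atom and fill implicit hydrogens from standard valence (C 4, N 3, O 2, S 2, halogen 1):
  atom 1: N, bond orders sum to 1 (valence 3) → 2 H
  atom 2: C, bond orders sum to 4 (valence 4) → 0 H
  atom 3: O, bond orders sum to 2 (valence 2) → 0 H
  atom 4: C, bond orders sum to 4 (valence 4) → 0 H
  atom 5: C, bond orders sum to 4 (valence 4) → 0 H
  atom 6: C, bond orders sum to 2 (valence 4) → 2 H
  atom 7: C, bond orders sum to 2 (valence 4) → 2 H
  atom 8: C, bond orders sum to 2 (valence 4) → 2 H
  atom 9: C, bond orders sum to 4 (valence 4) → 0 H
  atom 10: O, bond orders sum to 2 (valence 2) → 0 H
  atom 11: O, bond orders sum to 1 (valence 2) → 1 H
  atom 12: C with explicit H count 0
  atom 13: C, bond orders sum to 4 (valence 4) → 0 H
  atom 14: O, bond orders sum to 2 (valence 2) → 0 H
  atom 15: O, bond orders sum to 2 (valence 2) → 0 H
  atom 16: C, bond orders sum to 1 (valence 4) → 3 H
  atom 17: C, bond orders sum to 4 (valence 4) → 0 H
  atom 18: O, bond orders sum to 1 (valence 2) → 1 H
  atom 19: C, bond orders sum to 4 (valence 4) → 0 H
  atom 20: C, bond orders sum to 3 (valence 4) → 1 H
  atom 21: Br (halogen, monovalent) → 0 H
Totals → C:13, H:14, Br:1, N:1, O:6.
In Hill order: C13H14BrNO6.

C13H14BrNO6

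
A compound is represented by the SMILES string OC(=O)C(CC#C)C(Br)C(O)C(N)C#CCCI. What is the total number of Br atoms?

Scan the SMILES for Br atoms (remember two-letter symbols like Cl and Br are single atoms).
Bromine count: 1.

1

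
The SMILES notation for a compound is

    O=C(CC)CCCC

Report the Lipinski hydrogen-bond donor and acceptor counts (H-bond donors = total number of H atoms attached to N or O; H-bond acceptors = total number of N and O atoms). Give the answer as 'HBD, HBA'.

0, 1

Donors: find every N or O and count the H atoms it carries.
  atom 1 (O): bond orders sum to 2 → 0 H
Lipinski HBD = 0.
Acceptors: N atoms = 0, O atoms = 1 → HBA = 1.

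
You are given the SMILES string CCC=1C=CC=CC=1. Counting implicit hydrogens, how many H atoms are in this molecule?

Walk through each heavy atom and fill implicit hydrogens from standard valence (C 4, N 3, O 2, S 2, halogen 1):
  atom 1: C, bond orders sum to 1 (valence 4) → 3 H
  atom 2: C, bond orders sum to 2 (valence 4) → 2 H
  atom 3: C, bond orders sum to 4 (valence 4) → 0 H
  atom 4: C, bond orders sum to 3 (valence 4) → 1 H
  atom 5: C, bond orders sum to 3 (valence 4) → 1 H
  atom 6: C, bond orders sum to 3 (valence 4) → 1 H
  atom 7: C, bond orders sum to 3 (valence 4) → 1 H
  atom 8: C, bond orders sum to 3 (valence 4) → 1 H
Total hydrogens: 10.

10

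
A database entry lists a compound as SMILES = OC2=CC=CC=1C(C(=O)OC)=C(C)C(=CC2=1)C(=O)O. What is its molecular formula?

Walk through each heavy atom and fill implicit hydrogens from standard valence (C 4, N 3, O 2, S 2, halogen 1):
  atom 1: O, bond orders sum to 1 (valence 2) → 1 H
  atom 2: C, bond orders sum to 4 (valence 4) → 0 H
  atom 3: C, bond orders sum to 3 (valence 4) → 1 H
  atom 4: C, bond orders sum to 3 (valence 4) → 1 H
  atom 5: C, bond orders sum to 3 (valence 4) → 1 H
  atom 6: C, bond orders sum to 4 (valence 4) → 0 H
  atom 7: C, bond orders sum to 4 (valence 4) → 0 H
  atom 8: C, bond orders sum to 4 (valence 4) → 0 H
  atom 9: O, bond orders sum to 2 (valence 2) → 0 H
  atom 10: O, bond orders sum to 2 (valence 2) → 0 H
  atom 11: C, bond orders sum to 1 (valence 4) → 3 H
  atom 12: C, bond orders sum to 4 (valence 4) → 0 H
  atom 13: C, bond orders sum to 1 (valence 4) → 3 H
  atom 14: C, bond orders sum to 4 (valence 4) → 0 H
  atom 15: C, bond orders sum to 3 (valence 4) → 1 H
  atom 16: C, bond orders sum to 4 (valence 4) → 0 H
  atom 17: C, bond orders sum to 4 (valence 4) → 0 H
  atom 18: O, bond orders sum to 2 (valence 2) → 0 H
  atom 19: O, bond orders sum to 1 (valence 2) → 1 H
Totals → C:14, H:12, O:5.
In Hill order: C14H12O5.

C14H12O5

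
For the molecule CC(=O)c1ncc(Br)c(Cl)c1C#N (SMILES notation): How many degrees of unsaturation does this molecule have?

7

Molecular formula: C8H4BrClN2O.
DoU = (2C + 2 + N − H − X) / 2, where X is the halogen count and O/S are ignored.
    = (2·8 + 2 + 2 − 4 − 2) / 2 = 14 / 2 = 7.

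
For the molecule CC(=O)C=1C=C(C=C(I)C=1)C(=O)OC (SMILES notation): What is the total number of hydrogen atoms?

9

Walk through each heavy atom and fill implicit hydrogens from standard valence (C 4, N 3, O 2, S 2, halogen 1):
  atom 1: C, bond orders sum to 1 (valence 4) → 3 H
  atom 2: C, bond orders sum to 4 (valence 4) → 0 H
  atom 3: O, bond orders sum to 2 (valence 2) → 0 H
  atom 4: C, bond orders sum to 4 (valence 4) → 0 H
  atom 5: C, bond orders sum to 3 (valence 4) → 1 H
  atom 6: C, bond orders sum to 4 (valence 4) → 0 H
  atom 7: C, bond orders sum to 3 (valence 4) → 1 H
  atom 8: C, bond orders sum to 4 (valence 4) → 0 H
  atom 9: I (halogen, monovalent) → 0 H
  atom 10: C, bond orders sum to 3 (valence 4) → 1 H
  atom 11: C, bond orders sum to 4 (valence 4) → 0 H
  atom 12: O, bond orders sum to 2 (valence 2) → 0 H
  atom 13: O, bond orders sum to 2 (valence 2) → 0 H
  atom 14: C, bond orders sum to 1 (valence 4) → 3 H
Total hydrogens: 9.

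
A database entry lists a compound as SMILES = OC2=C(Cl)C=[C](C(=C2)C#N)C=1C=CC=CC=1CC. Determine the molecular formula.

Walk through each heavy atom and fill implicit hydrogens from standard valence (C 4, N 3, O 2, S 2, halogen 1):
  atom 1: O, bond orders sum to 1 (valence 2) → 1 H
  atom 2: C, bond orders sum to 4 (valence 4) → 0 H
  atom 3: C, bond orders sum to 4 (valence 4) → 0 H
  atom 4: Cl (halogen, monovalent) → 0 H
  atom 5: C, bond orders sum to 3 (valence 4) → 1 H
  atom 6: C with explicit H count 0
  atom 7: C, bond orders sum to 4 (valence 4) → 0 H
  atom 8: C, bond orders sum to 3 (valence 4) → 1 H
  atom 9: C, bond orders sum to 4 (valence 4) → 0 H
  atom 10: N, bond orders sum to 3 (valence 3) → 0 H
  atom 11: C, bond orders sum to 4 (valence 4) → 0 H
  atom 12: C, bond orders sum to 3 (valence 4) → 1 H
  atom 13: C, bond orders sum to 3 (valence 4) → 1 H
  atom 14: C, bond orders sum to 3 (valence 4) → 1 H
  atom 15: C, bond orders sum to 3 (valence 4) → 1 H
  atom 16: C, bond orders sum to 4 (valence 4) → 0 H
  atom 17: C, bond orders sum to 2 (valence 4) → 2 H
  atom 18: C, bond orders sum to 1 (valence 4) → 3 H
Totals → C:15, H:12, Cl:1, N:1, O:1.
In Hill order: C15H12ClNO.

C15H12ClNO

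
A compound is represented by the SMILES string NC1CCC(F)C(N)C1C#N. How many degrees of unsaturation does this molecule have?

Molecular formula: C7H12FN3.
DoU = (2C + 2 + N − H − X) / 2, where X is the halogen count and O/S are ignored.
    = (2·7 + 2 + 3 − 12 − 1) / 2 = 6 / 2 = 3.

3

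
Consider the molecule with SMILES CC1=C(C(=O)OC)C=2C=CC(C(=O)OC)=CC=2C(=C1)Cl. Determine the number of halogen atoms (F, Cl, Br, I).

Halogen atoms appear at heavy-atom position 20 (1×Cl).
Other groups present: 2 ester.
Halogen count: 1.

1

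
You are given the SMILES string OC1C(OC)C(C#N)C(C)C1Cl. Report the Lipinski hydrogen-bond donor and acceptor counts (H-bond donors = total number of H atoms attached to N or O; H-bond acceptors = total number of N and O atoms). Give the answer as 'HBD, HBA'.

Donors: find every N or O and count the H atoms it carries.
  atom 1 (O): bond orders sum to 1 → 1 H
  atom 4 (O): bond orders sum to 2 → 0 H
  atom 8 (N): bond orders sum to 3 → 0 H
Lipinski HBD = 1.
Acceptors: N atoms = 1, O atoms = 2 → HBA = 3.

1, 3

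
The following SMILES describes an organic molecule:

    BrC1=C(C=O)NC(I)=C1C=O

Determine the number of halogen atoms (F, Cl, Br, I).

2

Halogen atoms appear at heavy-atom positions 1, 8 (1×Br, 1×I).
Other groups present: 2 aldehyde.
Halogen count: 2.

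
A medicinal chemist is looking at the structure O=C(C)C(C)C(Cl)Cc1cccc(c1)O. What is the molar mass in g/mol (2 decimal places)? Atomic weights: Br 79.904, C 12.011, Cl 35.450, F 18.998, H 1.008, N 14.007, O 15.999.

First, the molecular formula is C12H15ClO2 (counting implicit H from valence).
  C: 12 × 12.011 = 144.132
  Cl: 1 × 35.450 = 35.450
  H: 15 × 1.008 = 15.120
  O: 2 × 15.999 = 31.998
Sum: 12×12.011 + 1×35.450 + 15×1.008 + 2×15.999 = 226.700 → 226.70 g/mol.

226.70 g/mol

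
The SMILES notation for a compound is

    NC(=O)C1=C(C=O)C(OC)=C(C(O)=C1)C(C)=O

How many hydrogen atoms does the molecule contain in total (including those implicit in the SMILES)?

11

Walk through each heavy atom and fill implicit hydrogens from standard valence (C 4, N 3, O 2, S 2, halogen 1):
  atom 1: N, bond orders sum to 1 (valence 3) → 2 H
  atom 2: C, bond orders sum to 4 (valence 4) → 0 H
  atom 3: O, bond orders sum to 2 (valence 2) → 0 H
  atom 4: C, bond orders sum to 4 (valence 4) → 0 H
  atom 5: C, bond orders sum to 4 (valence 4) → 0 H
  atom 6: C, bond orders sum to 3 (valence 4) → 1 H
  atom 7: O, bond orders sum to 2 (valence 2) → 0 H
  atom 8: C, bond orders sum to 4 (valence 4) → 0 H
  atom 9: O, bond orders sum to 2 (valence 2) → 0 H
  atom 10: C, bond orders sum to 1 (valence 4) → 3 H
  atom 11: C, bond orders sum to 4 (valence 4) → 0 H
  atom 12: C, bond orders sum to 4 (valence 4) → 0 H
  atom 13: O, bond orders sum to 1 (valence 2) → 1 H
  atom 14: C, bond orders sum to 3 (valence 4) → 1 H
  atom 15: C, bond orders sum to 4 (valence 4) → 0 H
  atom 16: C, bond orders sum to 1 (valence 4) → 3 H
  atom 17: O, bond orders sum to 2 (valence 2) → 0 H
Total hydrogens: 11.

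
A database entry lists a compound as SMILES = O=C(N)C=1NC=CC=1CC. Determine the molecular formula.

C7H10N2O

Walk through each heavy atom and fill implicit hydrogens from standard valence (C 4, N 3, O 2, S 2, halogen 1):
  atom 1: O, bond orders sum to 2 (valence 2) → 0 H
  atom 2: C, bond orders sum to 4 (valence 4) → 0 H
  atom 3: N, bond orders sum to 1 (valence 3) → 2 H
  atom 4: C, bond orders sum to 4 (valence 4) → 0 H
  atom 5: N, bond orders sum to 2 (valence 3) → 1 H
  atom 6: C, bond orders sum to 3 (valence 4) → 1 H
  atom 7: C, bond orders sum to 3 (valence 4) → 1 H
  atom 8: C, bond orders sum to 4 (valence 4) → 0 H
  atom 9: C, bond orders sum to 2 (valence 4) → 2 H
  atom 10: C, bond orders sum to 1 (valence 4) → 3 H
Totals → C:7, H:10, N:2, O:1.
In Hill order: C7H10N2O.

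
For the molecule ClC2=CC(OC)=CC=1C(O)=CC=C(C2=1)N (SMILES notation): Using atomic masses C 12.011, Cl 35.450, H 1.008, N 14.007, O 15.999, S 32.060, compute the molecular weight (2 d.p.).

223.66 g/mol

First, the molecular formula is C11H10ClNO2 (counting implicit H from valence).
  C: 11 × 12.011 = 132.121
  Cl: 1 × 35.450 = 35.450
  H: 10 × 1.008 = 10.080
  N: 1 × 14.007 = 14.007
  O: 2 × 15.999 = 31.998
Sum: 11×12.011 + 1×35.450 + 10×1.008 + 1×14.007 + 2×15.999 = 223.656 → 223.66 g/mol.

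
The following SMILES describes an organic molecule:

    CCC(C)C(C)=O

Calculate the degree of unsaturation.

Degree of unsaturation = (number of rings) + (number of π bonds).
Ring closures in the SMILES: 0.
π bonds: 1 double bond (each 1 DoU) → 1 DoU from unsaturation.
Total DoU = 0 + 1 = 1.

1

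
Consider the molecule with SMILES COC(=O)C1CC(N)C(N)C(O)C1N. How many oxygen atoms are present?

3

Scan the SMILES for O atoms (remember two-letter symbols like Cl and Br are single atoms).
Oxygen count: 3.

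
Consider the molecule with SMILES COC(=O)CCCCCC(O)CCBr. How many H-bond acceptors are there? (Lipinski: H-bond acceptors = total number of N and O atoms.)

3

N atoms: 0; O atoms: 3.
Lipinski HBA = 0 + 3 = 3.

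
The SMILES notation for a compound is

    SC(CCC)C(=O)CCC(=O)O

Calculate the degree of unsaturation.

Degree of unsaturation = (number of rings) + (number of π bonds).
Ring closures in the SMILES: 0.
π bonds: 2 double bonds (each 1 DoU) → 2 DoU from unsaturation.
Total DoU = 0 + 2 = 2.

2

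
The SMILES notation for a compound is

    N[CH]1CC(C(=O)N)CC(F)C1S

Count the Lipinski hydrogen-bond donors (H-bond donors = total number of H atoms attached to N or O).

4

Donors: find every N or O and count the H atoms it carries.
  atom 1 (N): bond orders sum to 1 → 2 H
  atom 6 (O): bond orders sum to 2 → 0 H
  atom 7 (N): bond orders sum to 1 → 2 H
Lipinski HBD = 4.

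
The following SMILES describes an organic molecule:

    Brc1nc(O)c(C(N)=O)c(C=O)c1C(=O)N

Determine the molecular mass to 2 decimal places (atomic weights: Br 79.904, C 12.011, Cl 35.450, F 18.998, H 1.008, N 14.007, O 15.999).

288.06 g/mol

First, the molecular formula is C8H6BrN3O4 (counting implicit H from valence).
  Br: 1 × 79.904 = 79.904
  C: 8 × 12.011 = 96.088
  H: 6 × 1.008 = 6.048
  N: 3 × 14.007 = 42.021
  O: 4 × 15.999 = 63.996
Sum: 1×79.904 + 8×12.011 + 6×1.008 + 3×14.007 + 4×15.999 = 288.057 → 288.06 g/mol.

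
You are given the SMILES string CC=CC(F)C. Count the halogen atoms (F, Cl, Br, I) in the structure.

1

Halogen atoms appear at heavy-atom position 5 (1×F).
Other groups present: 1 alkene.
Halogen count: 1.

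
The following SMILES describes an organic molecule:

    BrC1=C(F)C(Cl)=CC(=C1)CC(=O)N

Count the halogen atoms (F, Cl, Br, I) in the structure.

Halogen atoms appear at heavy-atom positions 1, 4, 6 (1×Br, 1×Cl, 1×F).
Other groups present: 1 amide.
Halogen count: 3.

3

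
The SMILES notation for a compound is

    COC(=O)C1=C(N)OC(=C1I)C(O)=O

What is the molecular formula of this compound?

C7H6INO5

Walk through each heavy atom and fill implicit hydrogens from standard valence (C 4, N 3, O 2, S 2, halogen 1):
  atom 1: C, bond orders sum to 1 (valence 4) → 3 H
  atom 2: O, bond orders sum to 2 (valence 2) → 0 H
  atom 3: C, bond orders sum to 4 (valence 4) → 0 H
  atom 4: O, bond orders sum to 2 (valence 2) → 0 H
  atom 5: C, bond orders sum to 4 (valence 4) → 0 H
  atom 6: C, bond orders sum to 4 (valence 4) → 0 H
  atom 7: N, bond orders sum to 1 (valence 3) → 2 H
  atom 8: O, bond orders sum to 2 (valence 2) → 0 H
  atom 9: C, bond orders sum to 4 (valence 4) → 0 H
  atom 10: C, bond orders sum to 4 (valence 4) → 0 H
  atom 11: I (halogen, monovalent) → 0 H
  atom 12: C, bond orders sum to 4 (valence 4) → 0 H
  atom 13: O, bond orders sum to 1 (valence 2) → 1 H
  atom 14: O, bond orders sum to 2 (valence 2) → 0 H
Totals → C:7, H:6, I:1, N:1, O:5.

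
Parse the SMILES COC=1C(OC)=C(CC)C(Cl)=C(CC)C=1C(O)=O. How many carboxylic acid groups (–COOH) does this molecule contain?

1

The carboxylic acid motif appears at heavy-atom position 16 in the SMILES.
Other groups present: 2 ether.
Carboxylic acid count: 1.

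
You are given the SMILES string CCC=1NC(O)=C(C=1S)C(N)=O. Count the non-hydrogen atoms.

Every atom symbol written in the SMILES (organic subset) is one heavy atom; implicit H are not written.
Heavy atoms by element → C:7, N:2, O:2, S:1.
Total: 12.

12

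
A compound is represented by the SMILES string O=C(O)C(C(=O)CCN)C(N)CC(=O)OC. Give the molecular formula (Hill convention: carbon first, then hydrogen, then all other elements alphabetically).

Walk through each heavy atom and fill implicit hydrogens from standard valence (C 4, N 3, O 2, S 2, halogen 1):
  atom 1: O, bond orders sum to 2 (valence 2) → 0 H
  atom 2: C, bond orders sum to 4 (valence 4) → 0 H
  atom 3: O, bond orders sum to 1 (valence 2) → 1 H
  atom 4: C, bond orders sum to 3 (valence 4) → 1 H
  atom 5: C, bond orders sum to 4 (valence 4) → 0 H
  atom 6: O, bond orders sum to 2 (valence 2) → 0 H
  atom 7: C, bond orders sum to 2 (valence 4) → 2 H
  atom 8: C, bond orders sum to 2 (valence 4) → 2 H
  atom 9: N, bond orders sum to 1 (valence 3) → 2 H
  atom 10: C, bond orders sum to 3 (valence 4) → 1 H
  atom 11: N, bond orders sum to 1 (valence 3) → 2 H
  atom 12: C, bond orders sum to 2 (valence 4) → 2 H
  atom 13: C, bond orders sum to 4 (valence 4) → 0 H
  atom 14: O, bond orders sum to 2 (valence 2) → 0 H
  atom 15: O, bond orders sum to 2 (valence 2) → 0 H
  atom 16: C, bond orders sum to 1 (valence 4) → 3 H
Totals → C:9, H:16, N:2, O:5.
In Hill order: C9H16N2O5.

C9H16N2O5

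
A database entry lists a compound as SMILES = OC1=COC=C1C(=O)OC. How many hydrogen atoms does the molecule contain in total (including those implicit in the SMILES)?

6

Walk through each heavy atom and fill implicit hydrogens from standard valence (C 4, N 3, O 2, S 2, halogen 1):
  atom 1: O, bond orders sum to 1 (valence 2) → 1 H
  atom 2: C, bond orders sum to 4 (valence 4) → 0 H
  atom 3: C, bond orders sum to 3 (valence 4) → 1 H
  atom 4: O, bond orders sum to 2 (valence 2) → 0 H
  atom 5: C, bond orders sum to 3 (valence 4) → 1 H
  atom 6: C, bond orders sum to 4 (valence 4) → 0 H
  atom 7: C, bond orders sum to 4 (valence 4) → 0 H
  atom 8: O, bond orders sum to 2 (valence 2) → 0 H
  atom 9: O, bond orders sum to 2 (valence 2) → 0 H
  atom 10: C, bond orders sum to 1 (valence 4) → 3 H
Total hydrogens: 6.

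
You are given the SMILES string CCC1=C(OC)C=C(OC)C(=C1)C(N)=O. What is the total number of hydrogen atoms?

15

Walk through each heavy atom and fill implicit hydrogens from standard valence (C 4, N 3, O 2, S 2, halogen 1):
  atom 1: C, bond orders sum to 1 (valence 4) → 3 H
  atom 2: C, bond orders sum to 2 (valence 4) → 2 H
  atom 3: C, bond orders sum to 4 (valence 4) → 0 H
  atom 4: C, bond orders sum to 4 (valence 4) → 0 H
  atom 5: O, bond orders sum to 2 (valence 2) → 0 H
  atom 6: C, bond orders sum to 1 (valence 4) → 3 H
  atom 7: C, bond orders sum to 3 (valence 4) → 1 H
  atom 8: C, bond orders sum to 4 (valence 4) → 0 H
  atom 9: O, bond orders sum to 2 (valence 2) → 0 H
  atom 10: C, bond orders sum to 1 (valence 4) → 3 H
  atom 11: C, bond orders sum to 4 (valence 4) → 0 H
  atom 12: C, bond orders sum to 3 (valence 4) → 1 H
  atom 13: C, bond orders sum to 4 (valence 4) → 0 H
  atom 14: N, bond orders sum to 1 (valence 3) → 2 H
  atom 15: O, bond orders sum to 2 (valence 2) → 0 H
Total hydrogens: 15.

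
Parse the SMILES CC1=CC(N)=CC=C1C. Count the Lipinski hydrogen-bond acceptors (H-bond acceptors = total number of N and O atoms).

1

N atoms: 1; O atoms: 0.
Lipinski HBA = 1 + 0 = 1.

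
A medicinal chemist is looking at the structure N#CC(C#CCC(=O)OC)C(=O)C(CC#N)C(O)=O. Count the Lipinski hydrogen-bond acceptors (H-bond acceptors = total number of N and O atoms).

N atoms: 2; O atoms: 5.
Lipinski HBA = 2 + 5 = 7.

7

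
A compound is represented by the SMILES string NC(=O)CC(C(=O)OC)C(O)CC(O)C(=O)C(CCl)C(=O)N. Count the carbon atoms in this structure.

12

Count every carbon token in the SMILES (each C, including those in ring-closure positions and inside branches).
Carbon count: 12.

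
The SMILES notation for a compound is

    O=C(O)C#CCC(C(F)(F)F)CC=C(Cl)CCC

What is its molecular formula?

Walk through each heavy atom and fill implicit hydrogens from standard valence (C 4, N 3, O 2, S 2, halogen 1):
  atom 1: O, bond orders sum to 2 (valence 2) → 0 H
  atom 2: C, bond orders sum to 4 (valence 4) → 0 H
  atom 3: O, bond orders sum to 1 (valence 2) → 1 H
  atom 4: C, bond orders sum to 4 (valence 4) → 0 H
  atom 5: C, bond orders sum to 4 (valence 4) → 0 H
  atom 6: C, bond orders sum to 2 (valence 4) → 2 H
  atom 7: C, bond orders sum to 3 (valence 4) → 1 H
  atom 8: C, bond orders sum to 4 (valence 4) → 0 H
  atom 9: F (halogen, monovalent) → 0 H
  atom 10: F (halogen, monovalent) → 0 H
  atom 11: F (halogen, monovalent) → 0 H
  atom 12: C, bond orders sum to 2 (valence 4) → 2 H
  atom 13: C, bond orders sum to 3 (valence 4) → 1 H
  atom 14: C, bond orders sum to 4 (valence 4) → 0 H
  atom 15: Cl (halogen, monovalent) → 0 H
  atom 16: C, bond orders sum to 2 (valence 4) → 2 H
  atom 17: C, bond orders sum to 2 (valence 4) → 2 H
  atom 18: C, bond orders sum to 1 (valence 4) → 3 H
Totals → C:12, H:14, Cl:1, F:3, O:2.

C12H14ClF3O2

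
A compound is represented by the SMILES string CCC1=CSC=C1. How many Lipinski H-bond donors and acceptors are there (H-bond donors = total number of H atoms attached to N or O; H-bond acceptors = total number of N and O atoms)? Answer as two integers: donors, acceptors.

Donors: find every N or O and count the H atoms it carries.
  (no N or O atoms present)
Lipinski HBD = 0.
Acceptors: N atoms = 0, O atoms = 0 → HBA = 0.

0, 0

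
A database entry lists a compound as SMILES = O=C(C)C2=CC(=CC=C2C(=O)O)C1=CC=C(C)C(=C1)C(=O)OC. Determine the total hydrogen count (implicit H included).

16

Walk through each heavy atom and fill implicit hydrogens from standard valence (C 4, N 3, O 2, S 2, halogen 1):
  atom 1: O, bond orders sum to 2 (valence 2) → 0 H
  atom 2: C, bond orders sum to 4 (valence 4) → 0 H
  atom 3: C, bond orders sum to 1 (valence 4) → 3 H
  atom 4: C, bond orders sum to 4 (valence 4) → 0 H
  atom 5: C, bond orders sum to 3 (valence 4) → 1 H
  atom 6: C, bond orders sum to 4 (valence 4) → 0 H
  atom 7: C, bond orders sum to 3 (valence 4) → 1 H
  atom 8: C, bond orders sum to 3 (valence 4) → 1 H
  atom 9: C, bond orders sum to 4 (valence 4) → 0 H
  atom 10: C, bond orders sum to 4 (valence 4) → 0 H
  atom 11: O, bond orders sum to 2 (valence 2) → 0 H
  atom 12: O, bond orders sum to 1 (valence 2) → 1 H
  atom 13: C, bond orders sum to 4 (valence 4) → 0 H
  atom 14: C, bond orders sum to 3 (valence 4) → 1 H
  atom 15: C, bond orders sum to 3 (valence 4) → 1 H
  atom 16: C, bond orders sum to 4 (valence 4) → 0 H
  atom 17: C, bond orders sum to 1 (valence 4) → 3 H
  atom 18: C, bond orders sum to 4 (valence 4) → 0 H
  atom 19: C, bond orders sum to 3 (valence 4) → 1 H
  atom 20: C, bond orders sum to 4 (valence 4) → 0 H
  atom 21: O, bond orders sum to 2 (valence 2) → 0 H
  atom 22: O, bond orders sum to 2 (valence 2) → 0 H
  atom 23: C, bond orders sum to 1 (valence 4) → 3 H
Total hydrogens: 16.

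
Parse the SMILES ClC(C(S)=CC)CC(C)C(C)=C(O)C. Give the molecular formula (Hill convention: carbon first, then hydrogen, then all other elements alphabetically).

Walk through each heavy atom and fill implicit hydrogens from standard valence (C 4, N 3, O 2, S 2, halogen 1):
  atom 1: Cl (halogen, monovalent) → 0 H
  atom 2: C, bond orders sum to 3 (valence 4) → 1 H
  atom 3: C, bond orders sum to 4 (valence 4) → 0 H
  atom 4: S, bond orders sum to 1 (valence 2) → 1 H
  atom 5: C, bond orders sum to 3 (valence 4) → 1 H
  atom 6: C, bond orders sum to 1 (valence 4) → 3 H
  atom 7: C, bond orders sum to 2 (valence 4) → 2 H
  atom 8: C, bond orders sum to 3 (valence 4) → 1 H
  atom 9: C, bond orders sum to 1 (valence 4) → 3 H
  atom 10: C, bond orders sum to 4 (valence 4) → 0 H
  atom 11: C, bond orders sum to 1 (valence 4) → 3 H
  atom 12: C, bond orders sum to 4 (valence 4) → 0 H
  atom 13: O, bond orders sum to 1 (valence 2) → 1 H
  atom 14: C, bond orders sum to 1 (valence 4) → 3 H
Totals → C:11, H:19, Cl:1, O:1, S:1.

C11H19ClOS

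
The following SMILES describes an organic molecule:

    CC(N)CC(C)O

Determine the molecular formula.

Walk through each heavy atom and fill implicit hydrogens from standard valence (C 4, N 3, O 2, S 2, halogen 1):
  atom 1: C, bond orders sum to 1 (valence 4) → 3 H
  atom 2: C, bond orders sum to 3 (valence 4) → 1 H
  atom 3: N, bond orders sum to 1 (valence 3) → 2 H
  atom 4: C, bond orders sum to 2 (valence 4) → 2 H
  atom 5: C, bond orders sum to 3 (valence 4) → 1 H
  atom 6: C, bond orders sum to 1 (valence 4) → 3 H
  atom 7: O, bond orders sum to 1 (valence 2) → 1 H
Totals → C:5, H:13, N:1, O:1.

C5H13NO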